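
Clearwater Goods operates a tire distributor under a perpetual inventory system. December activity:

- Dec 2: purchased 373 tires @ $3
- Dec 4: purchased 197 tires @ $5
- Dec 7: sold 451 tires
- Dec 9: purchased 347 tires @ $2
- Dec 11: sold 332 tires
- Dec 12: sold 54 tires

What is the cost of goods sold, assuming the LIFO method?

COGS = $2,558

Dec 7, 451 sold [LIFO — newest first]: 197 @ $5 + 254 @ $3 = $1,747
Dec 11, 332 sold [LIFO — newest first]: 332 @ $2 = $664
Dec 12, 54 sold [LIFO — newest first]: 15 @ $2 + 39 @ $3 = $147
Total COGS = $1,747 + $664 + $147 = $2,558
Ending inventory: 80 @ $3 = $240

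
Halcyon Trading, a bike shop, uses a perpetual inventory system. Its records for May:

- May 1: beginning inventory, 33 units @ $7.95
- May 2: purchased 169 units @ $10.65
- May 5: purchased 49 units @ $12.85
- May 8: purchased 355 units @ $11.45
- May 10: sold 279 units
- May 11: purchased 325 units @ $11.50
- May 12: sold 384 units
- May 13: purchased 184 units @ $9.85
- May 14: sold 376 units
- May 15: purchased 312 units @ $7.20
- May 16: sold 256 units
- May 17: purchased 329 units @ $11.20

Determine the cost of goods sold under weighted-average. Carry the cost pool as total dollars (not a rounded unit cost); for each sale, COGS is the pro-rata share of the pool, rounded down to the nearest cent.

COGS = $13,511.37

After May 1: 33 on hand, pool $262.35 (≈ $7.9500 each)
After May 2: 202 on hand, pool $2,062.20 (≈ $10.2089 each)
After May 5: 251 on hand, pool $2,691.85 (≈ $10.7245 each)
After May 8: 606 on hand, pool $6,756.60 (≈ $11.1495 each)
May 10, sell 279: 279/606 × $6,756.60 → $3,110.71
After May 11: 652 on hand, pool $7,383.39 (≈ $11.3242 each)
May 12, sell 384: 384/652 × $7,383.39 → $4,348.49
After May 13: 452 on hand, pool $4,847.30 (≈ $10.7241 each)
May 14, sell 376: 376/452 × $4,847.30 → $4,032.26
After May 15: 388 on hand, pool $3,061.44 (≈ $7.8903 each)
May 16, sell 256: 256/388 × $3,061.44 → $2,019.91
After May 17: 461 on hand, pool $4,726.33 (≈ $10.2523 each)
Total COGS = $3,110.71 + $4,348.49 + $4,032.26 + $2,019.91 = $13,511.37
Ending inventory (cost pool remaining) = $4,726.33
Check: goods available $18,237.70 = COGS $13,511.37 + ending $4,726.33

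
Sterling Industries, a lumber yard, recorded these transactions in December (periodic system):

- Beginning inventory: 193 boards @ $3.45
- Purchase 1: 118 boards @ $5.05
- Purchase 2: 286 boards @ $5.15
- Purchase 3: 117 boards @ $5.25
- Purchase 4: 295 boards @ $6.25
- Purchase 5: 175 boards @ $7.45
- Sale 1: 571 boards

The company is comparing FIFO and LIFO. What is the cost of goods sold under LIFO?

FIFO COGS: 193 @ $3.45 + 118 @ $5.05 + 260 @ $5.15 = $2,600.75
LIFO COGS: 175 @ $7.45 + 295 @ $6.25 + 101 @ $5.25 = $3,677.75

COGS = $3,677.75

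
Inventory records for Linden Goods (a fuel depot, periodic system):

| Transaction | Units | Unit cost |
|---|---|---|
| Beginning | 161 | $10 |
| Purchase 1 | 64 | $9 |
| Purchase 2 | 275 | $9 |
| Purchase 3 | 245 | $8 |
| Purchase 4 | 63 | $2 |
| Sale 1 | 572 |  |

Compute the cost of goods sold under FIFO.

Sale 1 (572) [FIFO — oldest first]: 161 @ $10 + 64 @ $9 + 275 @ $9 + 72 @ $8 = $5,237
Ending inventory: 173 @ $8 + 63 @ $2 = $1,510

COGS = $5,237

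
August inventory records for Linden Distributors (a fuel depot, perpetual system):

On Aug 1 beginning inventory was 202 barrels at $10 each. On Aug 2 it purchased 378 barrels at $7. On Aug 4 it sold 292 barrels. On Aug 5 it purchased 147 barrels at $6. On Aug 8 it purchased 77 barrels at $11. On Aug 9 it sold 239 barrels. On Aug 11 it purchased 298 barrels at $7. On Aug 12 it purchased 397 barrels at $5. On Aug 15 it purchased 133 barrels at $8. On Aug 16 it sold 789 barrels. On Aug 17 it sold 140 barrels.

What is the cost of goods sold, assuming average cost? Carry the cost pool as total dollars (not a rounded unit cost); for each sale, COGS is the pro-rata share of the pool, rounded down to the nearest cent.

After Aug 1: 202 on hand, pool $2,020.00 (≈ $10.0000 each)
After Aug 2: 580 on hand, pool $4,666.00 (≈ $8.0448 each)
Aug 4, sell 292: 292/580 × $4,666.00 → $2,349.08
After Aug 5: 435 on hand, pool $3,198.92 (≈ $7.3538 each)
After Aug 8: 512 on hand, pool $4,045.92 (≈ $7.9022 each)
Aug 9, sell 239: 239/512 × $4,045.92 → $1,888.62
After Aug 11: 571 on hand, pool $4,243.30 (≈ $7.4313 each)
After Aug 12: 968 on hand, pool $6,228.30 (≈ $6.4342 each)
After Aug 15: 1101 on hand, pool $7,292.30 (≈ $6.6233 each)
Aug 16, sell 789: 789/1101 × $7,292.30 → $5,225.81
Aug 17, sell 140: 140/312 × $2,066.49 → $927.27
Total COGS = $2,349.08 + $1,888.62 + $5,225.81 + $927.27 = $10,390.78
Ending inventory (cost pool remaining) = $1,139.22

COGS = $10,390.78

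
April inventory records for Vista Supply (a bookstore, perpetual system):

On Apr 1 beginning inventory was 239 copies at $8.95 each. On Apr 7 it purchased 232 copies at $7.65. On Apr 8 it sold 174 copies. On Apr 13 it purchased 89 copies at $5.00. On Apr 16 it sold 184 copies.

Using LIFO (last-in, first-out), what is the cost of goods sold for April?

Apr 8, 174 sold [LIFO — newest first]: 174 @ $7.65 = $1,331.10
Apr 16, 184 sold [LIFO — newest first]: 89 @ $5.00 + 58 @ $7.65 + 37 @ $8.95 = $1,219.85
Total COGS = $1,331.10 + $1,219.85 = $2,550.95
Ending inventory: 202 @ $8.95 = $1,807.90

COGS = $2,550.95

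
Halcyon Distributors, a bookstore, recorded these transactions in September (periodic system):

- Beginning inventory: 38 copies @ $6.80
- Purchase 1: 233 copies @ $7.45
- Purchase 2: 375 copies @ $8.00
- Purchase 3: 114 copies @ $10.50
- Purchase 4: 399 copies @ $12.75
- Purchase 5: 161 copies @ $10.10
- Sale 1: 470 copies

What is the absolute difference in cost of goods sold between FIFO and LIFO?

FIFO COGS: 38 @ $6.80 + 233 @ $7.45 + 199 @ $8.00 = $3,586.25
LIFO COGS: 161 @ $10.10 + 309 @ $12.75 = $5,565.85
Difference = |$3,586.25 − $5,565.85| = $1,979.60

$1,979.60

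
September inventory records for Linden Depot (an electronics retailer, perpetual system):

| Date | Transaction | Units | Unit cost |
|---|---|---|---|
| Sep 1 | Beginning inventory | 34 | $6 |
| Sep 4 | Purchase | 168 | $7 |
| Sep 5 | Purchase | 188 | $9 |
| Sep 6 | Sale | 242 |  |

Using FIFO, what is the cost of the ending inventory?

Ending inventory = $1,332

Sep 6, 242 sold [FIFO — oldest first]: 34 @ $6 + 168 @ $7 + 40 @ $9 = $1,740
Ending inventory: 148 @ $9 = $1,332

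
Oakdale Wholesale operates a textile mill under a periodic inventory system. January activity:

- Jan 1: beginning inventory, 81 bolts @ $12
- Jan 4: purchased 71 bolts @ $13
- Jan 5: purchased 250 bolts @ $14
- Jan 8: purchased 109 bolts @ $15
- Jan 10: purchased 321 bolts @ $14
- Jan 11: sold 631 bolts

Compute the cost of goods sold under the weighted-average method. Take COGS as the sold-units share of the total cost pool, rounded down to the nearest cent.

COGS = $8,739.95

Jan 11, sell 631: 631/832 × $11,524.00 → $8,739.95
Ending inventory (cost pool remaining) = $2,784.05
Check: goods available $11,524.00 = COGS $8,739.95 + ending $2,784.05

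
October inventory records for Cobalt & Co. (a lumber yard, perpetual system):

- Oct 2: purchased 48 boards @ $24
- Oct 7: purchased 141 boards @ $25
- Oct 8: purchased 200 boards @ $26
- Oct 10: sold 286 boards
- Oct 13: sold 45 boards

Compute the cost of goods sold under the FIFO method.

COGS = $8,369

Oct 10, 286 sold [FIFO — oldest first]: 48 @ $24 + 141 @ $25 + 97 @ $26 = $7,199
Oct 13, 45 sold [FIFO — oldest first]: 45 @ $26 = $1,170
Total COGS = $7,199 + $1,170 = $8,369
Ending inventory: 58 @ $26 = $1,508
Check: goods available $9,877 = COGS $8,369 + ending $1,508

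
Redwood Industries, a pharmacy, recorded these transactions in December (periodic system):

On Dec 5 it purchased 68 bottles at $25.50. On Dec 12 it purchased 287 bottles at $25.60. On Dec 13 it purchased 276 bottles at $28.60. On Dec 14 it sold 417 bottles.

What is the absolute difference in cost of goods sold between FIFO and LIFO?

$648.80

FIFO COGS: 68 @ $25.50 + 287 @ $25.60 + 62 @ $28.60 = $10,854.40
LIFO COGS: 276 @ $28.60 + 141 @ $25.60 = $11,503.20
Difference = |$10,854.40 − $11,503.20| = $648.80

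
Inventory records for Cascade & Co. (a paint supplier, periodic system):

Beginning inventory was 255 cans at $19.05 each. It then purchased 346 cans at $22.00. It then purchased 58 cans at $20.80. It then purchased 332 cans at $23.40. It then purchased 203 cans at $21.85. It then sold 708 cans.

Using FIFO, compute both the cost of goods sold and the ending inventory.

Sale 1 (708) [FIFO — oldest first]: 255 @ $19.05 + 346 @ $22.00 + 58 @ $20.80 + 49 @ $23.40 = $14,822.75
Ending inventory: 283 @ $23.40 + 203 @ $21.85 = $11,057.75
Check: goods available $25,880.50 = COGS $14,822.75 + ending $11,057.75

COGS = $14,822.75; ending inventory = $11,057.75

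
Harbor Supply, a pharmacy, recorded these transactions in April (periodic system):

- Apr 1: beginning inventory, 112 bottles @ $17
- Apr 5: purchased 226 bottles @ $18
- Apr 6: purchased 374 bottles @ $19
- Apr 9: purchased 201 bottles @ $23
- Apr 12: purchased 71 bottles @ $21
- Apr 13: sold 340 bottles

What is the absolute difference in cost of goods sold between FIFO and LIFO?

$1,396

FIFO COGS: 112 @ $17 + 226 @ $18 + 2 @ $19 = $6,010
LIFO COGS: 71 @ $21 + 201 @ $23 + 68 @ $19 = $7,406
Difference = |$6,010 − $7,406| = $1,396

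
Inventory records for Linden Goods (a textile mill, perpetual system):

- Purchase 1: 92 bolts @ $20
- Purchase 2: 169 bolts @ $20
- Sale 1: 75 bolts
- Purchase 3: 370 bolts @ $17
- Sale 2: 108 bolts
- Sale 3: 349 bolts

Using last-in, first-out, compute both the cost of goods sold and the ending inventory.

Sale 1 (75) [LIFO — newest first]: 75 @ $20 = $1,500
Sale 2 (108) [LIFO — newest first]: 108 @ $17 = $1,836
Sale 3 (349) [LIFO — newest first]: 262 @ $17 + 87 @ $20 = $6,194
Total COGS = $1,500 + $1,836 + $6,194 = $9,530
Ending inventory: 92 @ $20 + 7 @ $20 = $1,980
Check: goods available $11,510 = COGS $9,530 + ending $1,980

COGS = $9,530; ending inventory = $1,980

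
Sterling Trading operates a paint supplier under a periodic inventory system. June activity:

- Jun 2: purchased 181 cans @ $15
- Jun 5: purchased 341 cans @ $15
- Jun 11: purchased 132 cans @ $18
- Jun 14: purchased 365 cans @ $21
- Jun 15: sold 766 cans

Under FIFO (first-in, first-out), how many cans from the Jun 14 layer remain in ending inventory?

Jun 15, 766 sold [FIFO — oldest first]: 181 @ $15 + 341 @ $15 + 132 @ $18 + 112 @ $21 = $12,558
Ending inventory: 253 @ $21 = $5,313

253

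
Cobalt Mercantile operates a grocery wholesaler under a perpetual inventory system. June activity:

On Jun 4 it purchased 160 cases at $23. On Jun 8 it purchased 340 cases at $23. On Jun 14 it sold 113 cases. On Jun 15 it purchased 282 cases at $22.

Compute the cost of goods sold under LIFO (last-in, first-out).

COGS = $2,599

Jun 14, 113 sold [LIFO — newest first]: 113 @ $23 = $2,599
Ending inventory: 160 @ $23 + 227 @ $23 + 282 @ $22 = $15,105
Check: goods available $17,704 = COGS $2,599 + ending $15,105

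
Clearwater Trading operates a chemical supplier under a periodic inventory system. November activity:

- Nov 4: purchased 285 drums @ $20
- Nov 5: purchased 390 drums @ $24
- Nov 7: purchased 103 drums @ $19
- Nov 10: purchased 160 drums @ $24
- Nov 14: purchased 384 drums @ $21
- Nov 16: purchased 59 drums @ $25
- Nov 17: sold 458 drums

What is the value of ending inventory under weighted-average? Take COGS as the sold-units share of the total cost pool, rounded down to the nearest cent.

Ending inventory = $20,315.36

Nov 17, sell 458: 458/1381 × $30,396.00 → $10,080.64
Ending inventory (cost pool remaining) = $20,315.36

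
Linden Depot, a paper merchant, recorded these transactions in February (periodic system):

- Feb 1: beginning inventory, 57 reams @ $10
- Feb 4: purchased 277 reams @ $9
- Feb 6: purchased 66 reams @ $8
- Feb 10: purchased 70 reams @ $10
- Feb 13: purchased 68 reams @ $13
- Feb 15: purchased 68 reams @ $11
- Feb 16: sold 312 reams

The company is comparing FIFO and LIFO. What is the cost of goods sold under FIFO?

COGS = $2,865

FIFO COGS: 57 @ $10 + 255 @ $9 = $2,865
LIFO COGS: 68 @ $11 + 68 @ $13 + 70 @ $10 + 66 @ $8 + 40 @ $9 = $3,220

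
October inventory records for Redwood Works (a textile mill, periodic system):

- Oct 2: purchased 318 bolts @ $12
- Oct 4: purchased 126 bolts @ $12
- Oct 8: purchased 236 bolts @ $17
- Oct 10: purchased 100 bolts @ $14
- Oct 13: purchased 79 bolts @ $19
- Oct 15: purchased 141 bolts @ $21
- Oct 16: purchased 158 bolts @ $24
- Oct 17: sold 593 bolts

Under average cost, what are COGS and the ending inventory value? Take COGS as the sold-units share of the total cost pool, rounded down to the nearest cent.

Oct 17, sell 593: 593/1158 × $18,994.00 → $9,726.63
Ending inventory (cost pool remaining) = $9,267.37
Check: goods available $18,994.00 = COGS $9,726.63 + ending $9,267.37

COGS = $9,726.63; ending inventory = $9,267.37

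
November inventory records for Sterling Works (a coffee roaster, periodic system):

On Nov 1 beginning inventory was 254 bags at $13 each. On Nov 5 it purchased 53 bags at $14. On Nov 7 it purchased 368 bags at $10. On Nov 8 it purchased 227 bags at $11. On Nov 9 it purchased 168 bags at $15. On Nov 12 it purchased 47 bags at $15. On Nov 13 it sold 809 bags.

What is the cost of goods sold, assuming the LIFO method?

Nov 13, 809 sold [LIFO — newest first]: 47 @ $15 + 168 @ $15 + 227 @ $11 + 367 @ $10 = $9,392
Ending inventory: 254 @ $13 + 53 @ $14 + 1 @ $10 = $4,054

COGS = $9,392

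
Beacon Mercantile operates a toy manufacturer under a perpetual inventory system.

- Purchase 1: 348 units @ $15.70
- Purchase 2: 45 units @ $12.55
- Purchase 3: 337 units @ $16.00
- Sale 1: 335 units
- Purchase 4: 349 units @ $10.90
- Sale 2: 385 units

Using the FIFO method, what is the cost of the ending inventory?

Sale 1 (335) [FIFO — oldest first]: 335 @ $15.70 = $5,259.50
Sale 2 (385) [FIFO — oldest first]: 13 @ $15.70 + 45 @ $12.55 + 327 @ $16.00 = $6,000.85
Total COGS = $5,259.50 + $6,000.85 = $11,260.35
Ending inventory: 10 @ $16.00 + 349 @ $10.90 = $3,964.10

Ending inventory = $3,964.10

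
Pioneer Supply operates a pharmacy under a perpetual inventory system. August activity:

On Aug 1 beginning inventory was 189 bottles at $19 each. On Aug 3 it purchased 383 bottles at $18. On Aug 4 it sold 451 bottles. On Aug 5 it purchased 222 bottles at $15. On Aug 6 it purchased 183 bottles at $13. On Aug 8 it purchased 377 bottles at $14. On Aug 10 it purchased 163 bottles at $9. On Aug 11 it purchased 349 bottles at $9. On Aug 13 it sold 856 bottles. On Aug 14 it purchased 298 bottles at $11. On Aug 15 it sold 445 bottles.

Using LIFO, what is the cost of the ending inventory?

Aug 4, 451 sold [LIFO — newest first]: 383 @ $18 + 68 @ $19 = $8,186
Aug 13, 856 sold [LIFO — newest first]: 349 @ $9 + 163 @ $9 + 344 @ $14 = $9,424
Aug 15, 445 sold [LIFO — newest first]: 298 @ $11 + 33 @ $14 + 114 @ $13 = $5,222
Total COGS = $8,186 + $9,424 + $5,222 = $22,832
Ending inventory: 121 @ $19 + 222 @ $15 + 69 @ $13 = $6,526
Check: goods available $29,358 = COGS $22,832 + ending $6,526

Ending inventory = $6,526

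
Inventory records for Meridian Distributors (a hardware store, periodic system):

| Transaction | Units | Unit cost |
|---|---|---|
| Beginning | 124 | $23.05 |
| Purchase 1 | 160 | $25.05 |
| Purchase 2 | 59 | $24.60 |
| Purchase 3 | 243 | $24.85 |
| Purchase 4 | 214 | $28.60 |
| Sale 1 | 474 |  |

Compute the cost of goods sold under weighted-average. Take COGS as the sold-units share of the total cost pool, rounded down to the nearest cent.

Sale 1, sell 474: 474/800 × $20,476.55 → $12,132.35
Ending inventory (cost pool remaining) = $8,344.20

COGS = $12,132.35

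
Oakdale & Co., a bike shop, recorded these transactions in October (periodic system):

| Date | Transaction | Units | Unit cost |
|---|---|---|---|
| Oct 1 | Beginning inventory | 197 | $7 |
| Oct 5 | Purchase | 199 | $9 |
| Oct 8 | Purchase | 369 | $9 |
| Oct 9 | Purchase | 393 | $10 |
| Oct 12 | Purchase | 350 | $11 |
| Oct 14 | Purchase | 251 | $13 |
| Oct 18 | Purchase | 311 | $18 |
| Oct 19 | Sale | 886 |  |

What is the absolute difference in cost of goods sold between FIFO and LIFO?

$4,724

FIFO COGS: 197 @ $7 + 199 @ $9 + 369 @ $9 + 121 @ $10 = $7,701
LIFO COGS: 311 @ $18 + 251 @ $13 + 324 @ $11 = $12,425
Difference = |$7,701 − $12,425| = $4,724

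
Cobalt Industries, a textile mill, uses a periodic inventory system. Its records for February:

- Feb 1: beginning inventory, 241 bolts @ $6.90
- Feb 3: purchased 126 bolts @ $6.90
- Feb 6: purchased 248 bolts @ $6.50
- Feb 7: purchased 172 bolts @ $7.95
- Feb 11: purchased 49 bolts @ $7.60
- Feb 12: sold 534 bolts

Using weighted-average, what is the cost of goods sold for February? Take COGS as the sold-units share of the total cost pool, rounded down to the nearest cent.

Feb 12, sell 534: 534/836 × $5,884.10 → $3,758.50
Ending inventory (cost pool remaining) = $2,125.60

COGS = $3,758.50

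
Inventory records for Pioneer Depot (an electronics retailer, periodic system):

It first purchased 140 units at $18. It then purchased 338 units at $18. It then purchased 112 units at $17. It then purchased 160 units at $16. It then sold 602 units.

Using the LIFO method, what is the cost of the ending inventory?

Ending inventory = $2,664

Sale 1 (602) [LIFO — newest first]: 160 @ $16 + 112 @ $17 + 330 @ $18 = $10,404
Ending inventory: 140 @ $18 + 8 @ $18 = $2,664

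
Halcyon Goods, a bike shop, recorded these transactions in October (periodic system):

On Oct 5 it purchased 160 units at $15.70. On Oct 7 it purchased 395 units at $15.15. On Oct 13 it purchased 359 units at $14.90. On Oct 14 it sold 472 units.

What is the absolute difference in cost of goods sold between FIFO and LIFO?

FIFO COGS: 160 @ $15.70 + 312 @ $15.15 = $7,238.80
LIFO COGS: 359 @ $14.90 + 113 @ $15.15 = $7,061.05
Difference = |$7,238.80 − $7,061.05| = $177.75

$177.75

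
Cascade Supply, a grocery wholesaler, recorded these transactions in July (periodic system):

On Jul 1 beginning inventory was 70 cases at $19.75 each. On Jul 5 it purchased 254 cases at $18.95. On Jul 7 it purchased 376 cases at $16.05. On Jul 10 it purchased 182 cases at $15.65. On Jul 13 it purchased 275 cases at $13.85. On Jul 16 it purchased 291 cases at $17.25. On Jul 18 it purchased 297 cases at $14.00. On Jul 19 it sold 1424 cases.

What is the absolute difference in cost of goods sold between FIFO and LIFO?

$1,566.95

FIFO COGS: 70 @ $19.75 + 254 @ $18.95 + 376 @ $16.05 + 182 @ $15.65 + 275 @ $13.85 + 267 @ $17.25 = $23,493.40
LIFO COGS: 297 @ $14.00 + 291 @ $17.25 + 275 @ $13.85 + 182 @ $15.65 + 376 @ $16.05 + 3 @ $18.95 = $21,926.45
Difference = |$23,493.40 − $21,926.45| = $1,566.95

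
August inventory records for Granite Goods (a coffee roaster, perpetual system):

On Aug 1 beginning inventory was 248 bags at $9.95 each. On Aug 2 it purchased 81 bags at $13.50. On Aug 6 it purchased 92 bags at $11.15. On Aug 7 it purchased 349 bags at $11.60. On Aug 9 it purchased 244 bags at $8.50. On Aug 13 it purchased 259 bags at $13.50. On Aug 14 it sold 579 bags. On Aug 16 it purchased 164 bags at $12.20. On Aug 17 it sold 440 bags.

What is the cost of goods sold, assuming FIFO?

COGS = $10,776.80

Aug 14, 579 sold [FIFO — oldest first]: 248 @ $9.95 + 81 @ $13.50 + 92 @ $11.15 + 158 @ $11.60 = $6,419.70
Aug 17, 440 sold [FIFO — oldest first]: 191 @ $11.60 + 244 @ $8.50 + 5 @ $13.50 = $4,357.10
Total COGS = $6,419.70 + $4,357.10 = $10,776.80
Ending inventory: 254 @ $13.50 + 164 @ $12.20 = $5,429.80
Check: goods available $16,206.60 = COGS $10,776.80 + ending $5,429.80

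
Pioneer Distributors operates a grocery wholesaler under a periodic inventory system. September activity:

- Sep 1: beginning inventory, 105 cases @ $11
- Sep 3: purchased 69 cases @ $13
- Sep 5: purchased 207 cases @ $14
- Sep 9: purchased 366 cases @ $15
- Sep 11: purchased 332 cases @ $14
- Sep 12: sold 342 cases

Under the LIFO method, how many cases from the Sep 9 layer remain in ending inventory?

Sep 12, 342 sold [LIFO — newest first]: 332 @ $14 + 10 @ $15 = $4,798
Ending inventory: 105 @ $11 + 69 @ $13 + 207 @ $14 + 356 @ $15 = $10,290

356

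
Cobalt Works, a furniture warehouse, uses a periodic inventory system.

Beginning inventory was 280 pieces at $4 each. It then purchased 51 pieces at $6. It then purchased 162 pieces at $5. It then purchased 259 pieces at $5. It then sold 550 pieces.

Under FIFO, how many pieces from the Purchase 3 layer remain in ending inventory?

202

Sale 1 (550) [FIFO — oldest first]: 280 @ $4 + 51 @ $6 + 162 @ $5 + 57 @ $5 = $2,521
Ending inventory: 202 @ $5 = $1,010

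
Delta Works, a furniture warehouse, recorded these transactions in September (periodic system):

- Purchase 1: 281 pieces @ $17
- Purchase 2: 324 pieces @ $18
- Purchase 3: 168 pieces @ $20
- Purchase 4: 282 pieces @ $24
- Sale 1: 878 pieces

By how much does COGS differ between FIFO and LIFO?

FIFO COGS: 281 @ $17 + 324 @ $18 + 168 @ $20 + 105 @ $24 = $16,489
LIFO COGS: 282 @ $24 + 168 @ $20 + 324 @ $18 + 104 @ $17 = $17,728
Difference = |$16,489 − $17,728| = $1,239

$1,239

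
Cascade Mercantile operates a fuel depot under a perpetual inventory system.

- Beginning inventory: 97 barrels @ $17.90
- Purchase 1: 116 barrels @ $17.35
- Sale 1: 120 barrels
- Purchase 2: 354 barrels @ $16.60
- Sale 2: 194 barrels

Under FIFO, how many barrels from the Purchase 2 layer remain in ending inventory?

253

Sale 1 (120) [FIFO — oldest first]: 97 @ $17.90 + 23 @ $17.35 = $2,135.35
Sale 2 (194) [FIFO — oldest first]: 93 @ $17.35 + 101 @ $16.60 = $3,290.15
Total COGS = $2,135.35 + $3,290.15 = $5,425.50
Ending inventory: 253 @ $16.60 = $4,199.80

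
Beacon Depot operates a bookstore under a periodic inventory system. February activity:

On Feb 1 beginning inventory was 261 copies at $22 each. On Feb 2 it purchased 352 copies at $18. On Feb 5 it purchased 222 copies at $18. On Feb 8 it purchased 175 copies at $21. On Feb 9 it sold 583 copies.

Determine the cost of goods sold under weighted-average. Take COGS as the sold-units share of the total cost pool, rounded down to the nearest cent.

COGS = $11,399.67

Feb 9, sell 583: 583/1010 × $19,749.00 → $11,399.67
Ending inventory (cost pool remaining) = $8,349.33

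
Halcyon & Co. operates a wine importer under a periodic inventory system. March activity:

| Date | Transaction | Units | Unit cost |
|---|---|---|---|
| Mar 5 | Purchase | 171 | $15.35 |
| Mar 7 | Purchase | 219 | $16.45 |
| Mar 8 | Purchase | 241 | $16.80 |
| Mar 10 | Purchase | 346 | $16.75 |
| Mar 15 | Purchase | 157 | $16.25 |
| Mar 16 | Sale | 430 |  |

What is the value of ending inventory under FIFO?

Ending inventory = $11,723.55

Mar 16, 430 sold [FIFO — oldest first]: 171 @ $15.35 + 219 @ $16.45 + 40 @ $16.80 = $6,899.40
Ending inventory: 201 @ $16.80 + 346 @ $16.75 + 157 @ $16.25 = $11,723.55
Check: goods available $18,622.95 = COGS $6,899.40 + ending $11,723.55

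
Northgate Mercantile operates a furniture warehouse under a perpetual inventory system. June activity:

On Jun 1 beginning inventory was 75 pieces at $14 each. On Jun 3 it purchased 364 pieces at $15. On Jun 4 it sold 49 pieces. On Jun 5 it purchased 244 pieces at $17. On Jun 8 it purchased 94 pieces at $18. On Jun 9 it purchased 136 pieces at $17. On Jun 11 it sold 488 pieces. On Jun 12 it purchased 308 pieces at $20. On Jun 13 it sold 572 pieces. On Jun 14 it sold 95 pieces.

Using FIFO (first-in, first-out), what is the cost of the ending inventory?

Jun 4, 49 sold [FIFO — oldest first]: 49 @ $14 = $686
Jun 11, 488 sold [FIFO — oldest first]: 26 @ $14 + 364 @ $15 + 98 @ $17 = $7,490
Jun 13, 572 sold [FIFO — oldest first]: 146 @ $17 + 94 @ $18 + 136 @ $17 + 196 @ $20 = $10,406
Jun 14, 95 sold [FIFO — oldest first]: 95 @ $20 = $1,900
Total COGS = $686 + $7,490 + $10,406 + $1,900 = $20,482
Ending inventory: 17 @ $20 = $340
Check: goods available $20,822 = COGS $20,482 + ending $340

Ending inventory = $340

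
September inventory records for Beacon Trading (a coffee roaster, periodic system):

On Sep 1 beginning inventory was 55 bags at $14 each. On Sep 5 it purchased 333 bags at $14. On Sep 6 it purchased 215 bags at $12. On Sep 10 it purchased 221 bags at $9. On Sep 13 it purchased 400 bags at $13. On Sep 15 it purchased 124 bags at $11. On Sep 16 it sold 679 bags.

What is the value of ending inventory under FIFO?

Ending inventory = $7,869

Sep 16, 679 sold [FIFO — oldest first]: 55 @ $14 + 333 @ $14 + 215 @ $12 + 76 @ $9 = $8,696
Ending inventory: 145 @ $9 + 400 @ $13 + 124 @ $11 = $7,869
Check: goods available $16,565 = COGS $8,696 + ending $7,869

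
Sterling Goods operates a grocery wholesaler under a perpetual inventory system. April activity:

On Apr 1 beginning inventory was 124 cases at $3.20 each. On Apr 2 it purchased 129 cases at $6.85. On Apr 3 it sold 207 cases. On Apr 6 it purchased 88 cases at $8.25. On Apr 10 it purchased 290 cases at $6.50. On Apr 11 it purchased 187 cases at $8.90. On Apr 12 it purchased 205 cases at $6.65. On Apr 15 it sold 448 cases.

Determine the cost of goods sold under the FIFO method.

Apr 3, 207 sold [FIFO — oldest first]: 124 @ $3.20 + 83 @ $6.85 = $965.35
Apr 15, 448 sold [FIFO — oldest first]: 46 @ $6.85 + 88 @ $8.25 + 290 @ $6.50 + 24 @ $8.90 = $3,139.70
Total COGS = $965.35 + $3,139.70 = $4,105.05
Ending inventory: 163 @ $8.90 + 205 @ $6.65 = $2,813.95

COGS = $4,105.05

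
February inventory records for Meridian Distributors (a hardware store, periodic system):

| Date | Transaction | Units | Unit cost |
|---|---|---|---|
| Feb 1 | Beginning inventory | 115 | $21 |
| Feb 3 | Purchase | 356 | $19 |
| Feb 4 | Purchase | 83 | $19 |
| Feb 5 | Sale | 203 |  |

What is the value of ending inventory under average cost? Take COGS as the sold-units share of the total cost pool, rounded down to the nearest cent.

Ending inventory = $6,814.73

Feb 5, sell 203: 203/554 × $10,756.00 → $3,941.27
Ending inventory (cost pool remaining) = $6,814.73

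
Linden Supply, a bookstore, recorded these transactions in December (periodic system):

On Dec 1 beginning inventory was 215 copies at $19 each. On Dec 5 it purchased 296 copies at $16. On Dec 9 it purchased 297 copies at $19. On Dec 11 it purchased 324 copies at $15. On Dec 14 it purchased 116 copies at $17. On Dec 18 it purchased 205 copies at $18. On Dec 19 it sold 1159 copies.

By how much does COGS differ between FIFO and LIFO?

FIFO COGS: 215 @ $19 + 296 @ $16 + 297 @ $19 + 324 @ $15 + 27 @ $17 = $19,783
LIFO COGS: 205 @ $18 + 116 @ $17 + 324 @ $15 + 297 @ $19 + 217 @ $16 = $19,637
Difference = |$19,783 − $19,637| = $146

$146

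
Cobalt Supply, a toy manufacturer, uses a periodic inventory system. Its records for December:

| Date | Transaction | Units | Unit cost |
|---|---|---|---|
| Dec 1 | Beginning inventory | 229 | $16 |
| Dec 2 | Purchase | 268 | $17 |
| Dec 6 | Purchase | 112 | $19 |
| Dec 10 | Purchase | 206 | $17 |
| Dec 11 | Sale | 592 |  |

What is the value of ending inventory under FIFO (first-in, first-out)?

Dec 11, 592 sold [FIFO — oldest first]: 229 @ $16 + 268 @ $17 + 95 @ $19 = $10,025
Ending inventory: 17 @ $19 + 206 @ $17 = $3,825

Ending inventory = $3,825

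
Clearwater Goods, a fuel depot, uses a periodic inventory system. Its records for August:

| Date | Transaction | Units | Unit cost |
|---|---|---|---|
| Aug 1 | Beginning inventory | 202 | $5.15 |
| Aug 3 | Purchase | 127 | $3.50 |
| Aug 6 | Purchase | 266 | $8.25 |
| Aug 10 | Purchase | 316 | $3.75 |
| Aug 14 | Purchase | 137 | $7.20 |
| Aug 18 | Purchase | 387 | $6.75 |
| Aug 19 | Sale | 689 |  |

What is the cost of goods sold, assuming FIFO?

Aug 19, 689 sold [FIFO — oldest first]: 202 @ $5.15 + 127 @ $3.50 + 266 @ $8.25 + 94 @ $3.75 = $4,031.80
Ending inventory: 222 @ $3.75 + 137 @ $7.20 + 387 @ $6.75 = $4,431.15

COGS = $4,031.80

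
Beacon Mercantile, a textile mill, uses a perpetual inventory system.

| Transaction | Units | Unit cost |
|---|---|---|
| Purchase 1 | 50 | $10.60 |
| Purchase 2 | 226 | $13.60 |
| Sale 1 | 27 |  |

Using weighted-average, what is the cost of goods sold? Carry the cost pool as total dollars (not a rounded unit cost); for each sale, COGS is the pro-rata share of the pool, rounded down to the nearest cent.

After Purchase 1: 50 on hand, pool $530.00 (≈ $10.6000 each)
After Purchase 2: 276 on hand, pool $3,603.60 (≈ $13.0565 each)
Sale 1, sell 27: 27/276 × $3,603.60 → $352.52
Ending inventory (cost pool remaining) = $3,251.08

COGS = $352.52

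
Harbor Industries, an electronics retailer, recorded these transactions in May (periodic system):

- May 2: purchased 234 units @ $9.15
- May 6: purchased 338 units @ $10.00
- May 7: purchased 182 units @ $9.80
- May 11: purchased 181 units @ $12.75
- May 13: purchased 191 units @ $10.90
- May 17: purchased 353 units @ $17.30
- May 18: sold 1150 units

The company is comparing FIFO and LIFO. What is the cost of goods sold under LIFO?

COGS = $14,710.15

FIFO COGS: 234 @ $9.15 + 338 @ $10.00 + 182 @ $9.80 + 181 @ $12.75 + 191 @ $10.90 + 24 @ $17.30 = $12,109.55
LIFO COGS: 353 @ $17.30 + 191 @ $10.90 + 181 @ $12.75 + 182 @ $9.80 + 243 @ $10.00 = $14,710.15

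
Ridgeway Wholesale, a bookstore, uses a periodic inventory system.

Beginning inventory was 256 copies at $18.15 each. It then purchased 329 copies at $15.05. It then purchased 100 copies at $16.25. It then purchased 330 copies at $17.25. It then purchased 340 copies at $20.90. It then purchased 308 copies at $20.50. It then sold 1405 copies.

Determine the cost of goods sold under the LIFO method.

COGS = $25,658.85

Sale 1 (1405) [LIFO — newest first]: 308 @ $20.50 + 340 @ $20.90 + 330 @ $17.25 + 100 @ $16.25 + 327 @ $15.05 = $25,658.85
Ending inventory: 256 @ $18.15 + 2 @ $15.05 = $4,676.50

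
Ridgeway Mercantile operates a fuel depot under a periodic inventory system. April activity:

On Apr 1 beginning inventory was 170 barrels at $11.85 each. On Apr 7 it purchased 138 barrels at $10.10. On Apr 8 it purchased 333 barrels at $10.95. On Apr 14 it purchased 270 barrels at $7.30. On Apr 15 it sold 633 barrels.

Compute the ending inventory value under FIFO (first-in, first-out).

Apr 15, 633 sold [FIFO — oldest first]: 170 @ $11.85 + 138 @ $10.10 + 325 @ $10.95 = $6,967.05
Ending inventory: 8 @ $10.95 + 270 @ $7.30 = $2,058.60

Ending inventory = $2,058.60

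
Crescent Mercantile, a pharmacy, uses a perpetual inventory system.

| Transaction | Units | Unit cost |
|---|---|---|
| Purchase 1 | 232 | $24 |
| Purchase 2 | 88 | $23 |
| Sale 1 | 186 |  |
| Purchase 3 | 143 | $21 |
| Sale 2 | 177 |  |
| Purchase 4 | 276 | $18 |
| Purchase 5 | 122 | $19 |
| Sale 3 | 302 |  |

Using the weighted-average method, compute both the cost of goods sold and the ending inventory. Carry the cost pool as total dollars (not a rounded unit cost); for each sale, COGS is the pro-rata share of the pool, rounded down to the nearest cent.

After Purchase 1: 232 on hand, pool $5,568.00 (≈ $24.0000 each)
After Purchase 2: 320 on hand, pool $7,592.00 (≈ $23.7250 each)
Sale 1, sell 186: 186/320 × $7,592.00 → $4,412.85
After Purchase 3: 277 on hand, pool $6,182.15 (≈ $22.3182 each)
Sale 2, sell 177: 177/277 × $6,182.15 → $3,950.32
After Purchase 4: 376 on hand, pool $7,199.83 (≈ $19.1485 each)
After Purchase 5: 498 on hand, pool $9,517.83 (≈ $19.1121 each)
Sale 3, sell 302: 302/498 × $9,517.83 → $5,771.85
Total COGS = $4,412.85 + $3,950.32 + $5,771.85 = $14,135.02
Ending inventory (cost pool remaining) = $3,745.98

COGS = $14,135.02; ending inventory = $3,745.98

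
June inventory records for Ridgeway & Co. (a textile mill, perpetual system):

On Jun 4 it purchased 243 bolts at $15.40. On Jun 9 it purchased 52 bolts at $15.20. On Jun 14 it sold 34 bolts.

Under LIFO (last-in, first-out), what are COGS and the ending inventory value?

Jun 14, 34 sold [LIFO — newest first]: 34 @ $15.20 = $516.80
Ending inventory: 243 @ $15.40 + 18 @ $15.20 = $4,015.80
Check: goods available $4,532.60 = COGS $516.80 + ending $4,015.80

COGS = $516.80; ending inventory = $4,015.80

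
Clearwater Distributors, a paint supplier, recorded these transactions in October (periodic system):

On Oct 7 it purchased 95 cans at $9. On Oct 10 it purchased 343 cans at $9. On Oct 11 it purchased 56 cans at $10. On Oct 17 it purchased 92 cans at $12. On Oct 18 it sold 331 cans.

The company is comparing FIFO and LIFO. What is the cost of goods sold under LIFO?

COGS = $3,311

FIFO COGS: 95 @ $9 + 236 @ $9 = $2,979
LIFO COGS: 92 @ $12 + 56 @ $10 + 183 @ $9 = $3,311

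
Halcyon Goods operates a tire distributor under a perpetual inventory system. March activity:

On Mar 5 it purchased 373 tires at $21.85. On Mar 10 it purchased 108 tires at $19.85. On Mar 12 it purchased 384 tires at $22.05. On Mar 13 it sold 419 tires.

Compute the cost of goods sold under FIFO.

COGS = $9,063.15

Mar 13, 419 sold [FIFO — oldest first]: 373 @ $21.85 + 46 @ $19.85 = $9,063.15
Ending inventory: 62 @ $19.85 + 384 @ $22.05 = $9,697.90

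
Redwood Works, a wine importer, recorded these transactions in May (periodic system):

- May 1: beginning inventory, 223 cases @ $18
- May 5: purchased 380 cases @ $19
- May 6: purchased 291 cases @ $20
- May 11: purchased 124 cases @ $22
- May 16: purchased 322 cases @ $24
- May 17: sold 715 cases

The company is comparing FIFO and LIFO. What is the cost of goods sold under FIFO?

FIFO COGS: 223 @ $18 + 380 @ $19 + 112 @ $20 = $13,474
LIFO COGS: 322 @ $24 + 124 @ $22 + 269 @ $20 = $15,836

COGS = $13,474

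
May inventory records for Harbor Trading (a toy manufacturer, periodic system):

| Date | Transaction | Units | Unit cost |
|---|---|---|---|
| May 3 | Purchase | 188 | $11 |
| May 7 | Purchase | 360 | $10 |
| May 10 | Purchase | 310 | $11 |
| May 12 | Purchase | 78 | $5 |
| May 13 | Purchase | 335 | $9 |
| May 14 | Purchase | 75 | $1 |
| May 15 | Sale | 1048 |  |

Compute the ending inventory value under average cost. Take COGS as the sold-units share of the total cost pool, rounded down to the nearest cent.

Ending inventory = $2,780.31

May 15, sell 1048: 1048/1346 × $12,558.00 → $9,777.69
Ending inventory (cost pool remaining) = $2,780.31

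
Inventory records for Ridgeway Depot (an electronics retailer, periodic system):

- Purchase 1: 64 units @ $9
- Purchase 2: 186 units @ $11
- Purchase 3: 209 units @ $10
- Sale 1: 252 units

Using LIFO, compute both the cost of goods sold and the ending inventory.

Sale 1 (252) [LIFO — newest first]: 209 @ $10 + 43 @ $11 = $2,563
Ending inventory: 64 @ $9 + 143 @ $11 = $2,149

COGS = $2,563; ending inventory = $2,149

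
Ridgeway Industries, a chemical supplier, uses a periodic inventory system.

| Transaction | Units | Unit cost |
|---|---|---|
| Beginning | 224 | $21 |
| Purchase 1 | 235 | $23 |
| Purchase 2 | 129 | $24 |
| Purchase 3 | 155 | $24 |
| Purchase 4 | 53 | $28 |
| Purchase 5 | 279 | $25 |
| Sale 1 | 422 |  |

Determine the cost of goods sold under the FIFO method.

Sale 1 (422) [FIFO — oldest first]: 224 @ $21 + 198 @ $23 = $9,258
Ending inventory: 37 @ $23 + 129 @ $24 + 155 @ $24 + 53 @ $28 + 279 @ $25 = $16,126

COGS = $9,258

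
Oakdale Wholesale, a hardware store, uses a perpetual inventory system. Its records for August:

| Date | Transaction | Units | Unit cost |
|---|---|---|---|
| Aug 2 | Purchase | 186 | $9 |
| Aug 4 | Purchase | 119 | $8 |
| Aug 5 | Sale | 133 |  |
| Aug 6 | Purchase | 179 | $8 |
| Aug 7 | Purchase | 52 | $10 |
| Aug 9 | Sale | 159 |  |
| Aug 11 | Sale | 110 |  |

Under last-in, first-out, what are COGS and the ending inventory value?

COGS = $3,372; ending inventory = $1,206

Aug 5, 133 sold [LIFO — newest first]: 119 @ $8 + 14 @ $9 = $1,078
Aug 9, 159 sold [LIFO — newest first]: 52 @ $10 + 107 @ $8 = $1,376
Aug 11, 110 sold [LIFO — newest first]: 72 @ $8 + 38 @ $9 = $918
Total COGS = $1,078 + $1,376 + $918 = $3,372
Ending inventory: 134 @ $9 = $1,206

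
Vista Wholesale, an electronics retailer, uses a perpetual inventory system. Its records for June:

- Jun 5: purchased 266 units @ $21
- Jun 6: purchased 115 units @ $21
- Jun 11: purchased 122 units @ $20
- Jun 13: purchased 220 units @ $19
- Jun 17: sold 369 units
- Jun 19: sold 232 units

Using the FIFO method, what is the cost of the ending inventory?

Jun 17, 369 sold [FIFO — oldest first]: 266 @ $21 + 103 @ $21 = $7,749
Jun 19, 232 sold [FIFO — oldest first]: 12 @ $21 + 122 @ $20 + 98 @ $19 = $4,554
Total COGS = $7,749 + $4,554 = $12,303
Ending inventory: 122 @ $19 = $2,318
Check: goods available $14,621 = COGS $12,303 + ending $2,318

Ending inventory = $2,318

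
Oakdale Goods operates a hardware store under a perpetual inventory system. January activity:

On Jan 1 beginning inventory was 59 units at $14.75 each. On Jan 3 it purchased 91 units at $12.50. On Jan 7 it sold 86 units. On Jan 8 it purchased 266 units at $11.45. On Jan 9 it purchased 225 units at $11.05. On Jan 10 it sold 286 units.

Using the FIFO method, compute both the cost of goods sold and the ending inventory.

Jan 7, 86 sold [FIFO — oldest first]: 59 @ $14.75 + 27 @ $12.50 = $1,207.75
Jan 10, 286 sold [FIFO — oldest first]: 64 @ $12.50 + 222 @ $11.45 = $3,341.90
Total COGS = $1,207.75 + $3,341.90 = $4,549.65
Ending inventory: 44 @ $11.45 + 225 @ $11.05 = $2,990.05
Check: goods available $7,539.70 = COGS $4,549.65 + ending $2,990.05

COGS = $4,549.65; ending inventory = $2,990.05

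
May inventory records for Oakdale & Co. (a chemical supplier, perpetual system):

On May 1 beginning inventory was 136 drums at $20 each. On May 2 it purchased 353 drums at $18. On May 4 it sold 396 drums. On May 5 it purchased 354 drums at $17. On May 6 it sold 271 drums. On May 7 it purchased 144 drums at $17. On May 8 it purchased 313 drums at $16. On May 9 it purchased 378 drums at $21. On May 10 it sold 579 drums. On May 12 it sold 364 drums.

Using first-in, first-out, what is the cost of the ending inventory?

Ending inventory = $1,428

May 4, 396 sold [FIFO — oldest first]: 136 @ $20 + 260 @ $18 = $7,400
May 6, 271 sold [FIFO — oldest first]: 93 @ $18 + 178 @ $17 = $4,700
May 10, 579 sold [FIFO — oldest first]: 176 @ $17 + 144 @ $17 + 259 @ $16 = $9,584
May 12, 364 sold [FIFO — oldest first]: 54 @ $16 + 310 @ $21 = $7,374
Total COGS = $7,400 + $4,700 + $9,584 + $7,374 = $29,058
Ending inventory: 68 @ $21 = $1,428
Check: goods available $30,486 = COGS $29,058 + ending $1,428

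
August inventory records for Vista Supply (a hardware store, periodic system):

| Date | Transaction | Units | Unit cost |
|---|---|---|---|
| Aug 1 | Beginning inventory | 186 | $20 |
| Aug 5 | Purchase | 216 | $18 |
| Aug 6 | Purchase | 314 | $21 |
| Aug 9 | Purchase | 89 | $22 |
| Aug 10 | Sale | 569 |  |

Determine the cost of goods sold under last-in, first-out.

COGS = $11,540

Aug 10, 569 sold [LIFO — newest first]: 89 @ $22 + 314 @ $21 + 166 @ $18 = $11,540
Ending inventory: 186 @ $20 + 50 @ $18 = $4,620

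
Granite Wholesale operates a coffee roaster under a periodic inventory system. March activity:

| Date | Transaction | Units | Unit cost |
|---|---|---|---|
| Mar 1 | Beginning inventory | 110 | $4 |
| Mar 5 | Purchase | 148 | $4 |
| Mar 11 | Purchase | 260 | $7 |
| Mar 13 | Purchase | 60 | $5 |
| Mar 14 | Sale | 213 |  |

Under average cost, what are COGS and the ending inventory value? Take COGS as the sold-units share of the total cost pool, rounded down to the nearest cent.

COGS = $1,161.55; ending inventory = $1,990.45

Mar 14, sell 213: 213/578 × $3,152.00 → $1,161.55
Ending inventory (cost pool remaining) = $1,990.45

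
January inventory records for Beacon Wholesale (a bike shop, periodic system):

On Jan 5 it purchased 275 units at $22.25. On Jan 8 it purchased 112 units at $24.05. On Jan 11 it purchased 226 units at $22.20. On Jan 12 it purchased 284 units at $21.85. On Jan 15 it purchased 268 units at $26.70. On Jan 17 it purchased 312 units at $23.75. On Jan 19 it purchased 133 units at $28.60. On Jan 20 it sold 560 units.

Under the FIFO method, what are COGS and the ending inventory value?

COGS = $12,652.95; ending inventory = $25,751.40

Jan 20, 560 sold [FIFO — oldest first]: 275 @ $22.25 + 112 @ $24.05 + 173 @ $22.20 = $12,652.95
Ending inventory: 53 @ $22.20 + 284 @ $21.85 + 268 @ $26.70 + 312 @ $23.75 + 133 @ $28.60 = $25,751.40
Check: goods available $38,404.35 = COGS $12,652.95 + ending $25,751.40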